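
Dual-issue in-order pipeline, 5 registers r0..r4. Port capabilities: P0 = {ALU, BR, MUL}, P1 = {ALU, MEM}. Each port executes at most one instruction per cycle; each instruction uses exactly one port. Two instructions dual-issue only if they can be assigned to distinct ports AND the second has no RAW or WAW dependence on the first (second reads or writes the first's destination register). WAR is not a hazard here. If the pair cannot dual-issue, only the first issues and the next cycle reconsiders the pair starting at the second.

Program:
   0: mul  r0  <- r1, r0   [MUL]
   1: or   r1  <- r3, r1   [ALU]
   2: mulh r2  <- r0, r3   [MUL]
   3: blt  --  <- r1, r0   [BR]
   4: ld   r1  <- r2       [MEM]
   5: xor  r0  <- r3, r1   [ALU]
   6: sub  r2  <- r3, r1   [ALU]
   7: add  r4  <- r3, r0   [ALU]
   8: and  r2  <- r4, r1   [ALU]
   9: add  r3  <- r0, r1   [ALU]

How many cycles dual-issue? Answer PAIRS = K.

  cy0 -> i0,i1 (mul.MUL+or.ALU) 2-wide
  cy1 -> i2 (mulh.MUL) no-port MUL/BR
  cy2 -> i3,i4 (blt.BR+ld.MEM) 2-wide
  cy3 -> i5,i6 (xor.ALU+sub.ALU) 2-wide
  cy4 -> i7 (add.ALU) RAW r4
  cy5 -> i8,i9 (and.ALU+add.ALU) 2-wide

PAIRS = 4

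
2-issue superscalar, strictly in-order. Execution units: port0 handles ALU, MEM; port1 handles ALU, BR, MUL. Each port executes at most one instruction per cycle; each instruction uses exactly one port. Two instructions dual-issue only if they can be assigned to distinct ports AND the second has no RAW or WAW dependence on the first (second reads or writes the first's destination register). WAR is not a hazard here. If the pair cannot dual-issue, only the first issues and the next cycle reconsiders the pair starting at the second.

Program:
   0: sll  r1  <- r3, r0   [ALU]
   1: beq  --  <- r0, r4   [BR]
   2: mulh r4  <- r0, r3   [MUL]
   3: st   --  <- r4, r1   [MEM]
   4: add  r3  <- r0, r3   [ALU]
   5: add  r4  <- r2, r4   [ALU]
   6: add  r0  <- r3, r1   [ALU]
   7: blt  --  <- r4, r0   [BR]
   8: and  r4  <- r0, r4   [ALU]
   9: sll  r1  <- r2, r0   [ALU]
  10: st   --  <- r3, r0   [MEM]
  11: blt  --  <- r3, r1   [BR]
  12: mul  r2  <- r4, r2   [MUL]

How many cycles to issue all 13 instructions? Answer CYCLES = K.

CYCLES = 8

t=0 i0/i1:sll.ALU;beq.BR ; pair
t=1 i2:mulh.MUL ; RAW r4
t=2 i3/i4:st.MEM;add.ALU ; pair
t=3 i5/i6:add.ALU;add.ALU ; pair
t=4 i7/i8:blt.BR;and.ALU ; pair
t=5 i9/i10:sll.ALU;st.MEM ; pair
t=6 i11:blt.BR ; no-port BR/MUL
t=7 i12:mul.MUL ; tail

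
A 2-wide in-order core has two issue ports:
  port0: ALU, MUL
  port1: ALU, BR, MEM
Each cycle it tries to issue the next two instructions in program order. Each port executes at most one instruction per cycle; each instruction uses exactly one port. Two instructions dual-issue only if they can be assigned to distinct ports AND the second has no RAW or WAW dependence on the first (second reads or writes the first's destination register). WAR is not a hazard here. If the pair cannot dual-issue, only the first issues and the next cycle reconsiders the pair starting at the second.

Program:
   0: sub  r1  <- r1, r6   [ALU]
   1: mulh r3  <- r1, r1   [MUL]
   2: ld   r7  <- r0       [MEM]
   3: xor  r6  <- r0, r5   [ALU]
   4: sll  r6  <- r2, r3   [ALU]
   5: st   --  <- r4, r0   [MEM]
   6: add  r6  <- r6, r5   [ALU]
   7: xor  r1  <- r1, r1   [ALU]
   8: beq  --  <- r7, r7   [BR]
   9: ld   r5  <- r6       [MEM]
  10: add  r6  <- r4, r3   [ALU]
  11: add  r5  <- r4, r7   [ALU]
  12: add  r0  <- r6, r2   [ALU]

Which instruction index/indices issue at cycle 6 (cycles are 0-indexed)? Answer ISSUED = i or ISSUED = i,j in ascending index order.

0. sub.ALU @i0  | RAW r1
1. mulh.MUL/ld.MEM @i1+i2  | dual
2. xor.ALU @i3  | WAW r6
3. sll.ALU/st.MEM @i4+i5  | dual
4. add.ALU/xor.ALU @i6+i7  | dual
5. beq.BR @i8  | no-port BR/MEM
6. ld.MEM/add.ALU @i9+i10  | dual
7. add.ALU/add.ALU @i11+i12  | dual

ISSUED = 9,10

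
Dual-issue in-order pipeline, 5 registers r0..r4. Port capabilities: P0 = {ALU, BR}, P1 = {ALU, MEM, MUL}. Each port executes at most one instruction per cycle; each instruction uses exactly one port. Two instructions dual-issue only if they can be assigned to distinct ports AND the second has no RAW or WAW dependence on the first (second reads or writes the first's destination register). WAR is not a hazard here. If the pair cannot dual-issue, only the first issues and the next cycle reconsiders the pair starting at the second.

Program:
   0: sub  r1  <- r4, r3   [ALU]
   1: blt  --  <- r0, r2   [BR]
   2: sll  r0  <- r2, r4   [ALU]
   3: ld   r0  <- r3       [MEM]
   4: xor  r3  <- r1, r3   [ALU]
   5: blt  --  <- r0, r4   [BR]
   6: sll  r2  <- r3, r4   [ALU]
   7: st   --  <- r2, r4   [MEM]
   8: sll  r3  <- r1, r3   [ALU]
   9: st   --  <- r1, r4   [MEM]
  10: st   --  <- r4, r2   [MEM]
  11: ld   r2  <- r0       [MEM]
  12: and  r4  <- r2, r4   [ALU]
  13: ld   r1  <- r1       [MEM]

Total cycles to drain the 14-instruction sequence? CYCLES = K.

CYCLES = 9

#0 head=0: sub.ALU+blt.BR i0/i1 dual
#1 head=2: sll.ALU i2 WAW r0
#2 head=3: ld.MEM+xor.ALU i3/i4 dual
#3 head=5: blt.BR+sll.ALU i5/i6 dual
#4 head=7: st.MEM+sll.ALU i7/i8 dual
#5 head=9: st.MEM i9 no-port MEM/MEM
#6 head=10: st.MEM i10 no-port MEM/MEM
#7 head=11: ld.MEM i11 RAW r2
#8 head=12: and.ALU+ld.MEM i12/i13 dual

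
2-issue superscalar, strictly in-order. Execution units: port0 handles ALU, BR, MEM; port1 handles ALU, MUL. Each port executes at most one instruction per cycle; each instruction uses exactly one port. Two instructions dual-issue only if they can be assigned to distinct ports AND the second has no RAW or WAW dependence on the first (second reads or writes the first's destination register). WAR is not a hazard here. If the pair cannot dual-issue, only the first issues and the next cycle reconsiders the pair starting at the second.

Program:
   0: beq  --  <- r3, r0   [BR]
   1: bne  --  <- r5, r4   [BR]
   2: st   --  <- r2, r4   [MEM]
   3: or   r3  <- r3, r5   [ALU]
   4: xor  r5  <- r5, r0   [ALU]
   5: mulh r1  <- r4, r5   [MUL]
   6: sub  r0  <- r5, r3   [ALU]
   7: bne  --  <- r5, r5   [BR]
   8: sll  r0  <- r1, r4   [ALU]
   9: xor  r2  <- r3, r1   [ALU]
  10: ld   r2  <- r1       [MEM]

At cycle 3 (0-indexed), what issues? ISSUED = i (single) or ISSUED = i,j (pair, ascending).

ISSUED = 4

  cy0 -> i0 (beq.BR) no-port BR/BR
  cy1 -> i1 (bne.BR) no-port BR/MEM
  cy2 -> i2/i3 (st.MEM/or.ALU) pair
  cy3 -> i4 (xor.ALU) RAW r5
  cy4 -> i5/i6 (mulh.MUL/sub.ALU) pair
  cy5 -> i7/i8 (bne.BR/sll.ALU) pair
  cy6 -> i9 (xor.ALU) WAW r2
  cy7 -> i10 (ld.MEM) tail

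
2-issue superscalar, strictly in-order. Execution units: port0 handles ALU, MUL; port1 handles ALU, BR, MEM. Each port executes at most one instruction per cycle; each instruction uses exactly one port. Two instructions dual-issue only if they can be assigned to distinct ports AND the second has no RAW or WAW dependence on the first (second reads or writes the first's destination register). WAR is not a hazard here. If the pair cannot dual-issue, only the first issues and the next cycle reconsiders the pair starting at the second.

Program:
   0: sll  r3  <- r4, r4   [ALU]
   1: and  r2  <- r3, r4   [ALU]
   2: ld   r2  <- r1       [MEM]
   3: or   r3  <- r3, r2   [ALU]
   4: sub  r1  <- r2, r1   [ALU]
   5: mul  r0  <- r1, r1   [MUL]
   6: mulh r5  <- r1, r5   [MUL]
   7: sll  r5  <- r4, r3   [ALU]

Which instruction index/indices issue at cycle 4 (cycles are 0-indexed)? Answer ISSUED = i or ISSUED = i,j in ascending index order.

c0: i0 sll.ALU  RAW r3
c1: i1 and.ALU  WAW r2
c2: i2 ld.MEM  RAW r2
c3: i3+i4 or.ALU/sub.ALU  pair
c4: i5 mul.MUL  no-port MUL/MUL
c5: i6 mulh.MUL  WAW r5
c6: i7 sll.ALU  tail

ISSUED = 5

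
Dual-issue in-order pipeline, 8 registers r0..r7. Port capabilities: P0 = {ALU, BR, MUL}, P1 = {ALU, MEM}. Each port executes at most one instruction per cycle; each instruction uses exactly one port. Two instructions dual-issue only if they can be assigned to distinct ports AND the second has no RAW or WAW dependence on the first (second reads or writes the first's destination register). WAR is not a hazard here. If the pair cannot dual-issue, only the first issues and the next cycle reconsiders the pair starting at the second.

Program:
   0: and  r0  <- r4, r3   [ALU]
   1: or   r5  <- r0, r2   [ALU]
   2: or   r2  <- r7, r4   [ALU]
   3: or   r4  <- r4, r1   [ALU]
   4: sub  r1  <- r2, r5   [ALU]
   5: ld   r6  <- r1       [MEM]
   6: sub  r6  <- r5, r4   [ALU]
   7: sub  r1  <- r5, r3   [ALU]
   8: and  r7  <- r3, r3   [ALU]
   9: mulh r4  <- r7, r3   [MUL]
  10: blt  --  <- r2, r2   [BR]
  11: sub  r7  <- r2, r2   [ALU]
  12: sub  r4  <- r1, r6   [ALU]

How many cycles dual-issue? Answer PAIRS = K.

#0 head=0: and i0 RAW r0
#1 head=1: or+or i1+i2 2-wide
#2 head=3: or+sub i3+i4 2-wide
#3 head=5: ld i5 WAW r6
#4 head=6: sub+sub i6+i7 2-wide
#5 head=8: and i8 RAW r7
#6 head=9: mulh i9 no-port MUL/BR
#7 head=10: blt+sub i10+i11 2-wide
#8 head=12: sub i12 tail

PAIRS = 4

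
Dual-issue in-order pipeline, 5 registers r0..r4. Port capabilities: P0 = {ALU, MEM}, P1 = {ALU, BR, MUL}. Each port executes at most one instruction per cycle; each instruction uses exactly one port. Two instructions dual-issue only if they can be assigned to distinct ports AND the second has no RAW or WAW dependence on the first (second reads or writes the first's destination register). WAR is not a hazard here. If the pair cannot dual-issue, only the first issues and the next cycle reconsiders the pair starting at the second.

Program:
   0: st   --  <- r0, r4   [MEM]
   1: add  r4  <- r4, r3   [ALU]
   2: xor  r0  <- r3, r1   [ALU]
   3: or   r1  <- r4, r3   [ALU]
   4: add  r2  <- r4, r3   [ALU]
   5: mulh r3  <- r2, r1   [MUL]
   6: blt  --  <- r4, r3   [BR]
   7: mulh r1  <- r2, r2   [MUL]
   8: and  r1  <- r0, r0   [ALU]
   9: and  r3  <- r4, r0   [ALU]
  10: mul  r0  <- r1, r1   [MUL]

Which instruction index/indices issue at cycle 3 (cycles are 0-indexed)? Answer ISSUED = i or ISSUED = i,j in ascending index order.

ISSUED = 5

#0 head=0: st.MEM;add.ALU i0+i1 2-wide
#1 head=2: xor.ALU;or.ALU i2+i3 2-wide
#2 head=4: add.ALU i4 RAW r2
#3 head=5: mulh.MUL i5 no-port MUL/BR
#4 head=6: blt.BR i6 no-port BR/MUL
#5 head=7: mulh.MUL i7 WAW r1
#6 head=8: and.ALU;and.ALU i8+i9 2-wide
#7 head=10: mul.MUL i10 tail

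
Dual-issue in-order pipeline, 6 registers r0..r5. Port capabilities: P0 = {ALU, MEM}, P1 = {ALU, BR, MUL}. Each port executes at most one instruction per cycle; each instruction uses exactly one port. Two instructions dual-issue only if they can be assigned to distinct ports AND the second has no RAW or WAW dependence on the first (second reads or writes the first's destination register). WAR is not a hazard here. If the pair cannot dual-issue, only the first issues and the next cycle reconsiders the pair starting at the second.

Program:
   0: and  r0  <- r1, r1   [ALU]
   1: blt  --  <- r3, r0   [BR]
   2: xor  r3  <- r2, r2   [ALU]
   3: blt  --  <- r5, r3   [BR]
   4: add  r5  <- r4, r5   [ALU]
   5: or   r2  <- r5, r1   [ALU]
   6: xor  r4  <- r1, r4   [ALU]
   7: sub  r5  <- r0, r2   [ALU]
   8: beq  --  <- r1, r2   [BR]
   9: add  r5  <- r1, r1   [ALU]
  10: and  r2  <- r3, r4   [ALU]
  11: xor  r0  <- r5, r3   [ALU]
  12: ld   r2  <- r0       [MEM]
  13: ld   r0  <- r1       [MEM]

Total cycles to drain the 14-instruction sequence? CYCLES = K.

t=0 i0:and.ALU ; RAW r0
t=1 i1&i2:blt.BR;xor.ALU ; pair
t=2 i3&i4:blt.BR;add.ALU ; pair
t=3 i5&i6:or.ALU;xor.ALU ; pair
t=4 i7&i8:sub.ALU;beq.BR ; pair
t=5 i9&i10:add.ALU;and.ALU ; pair
t=6 i11:xor.ALU ; RAW r0
t=7 i12:ld.MEM ; no-port MEM/MEM
t=8 i13:ld.MEM ; tail

CYCLES = 9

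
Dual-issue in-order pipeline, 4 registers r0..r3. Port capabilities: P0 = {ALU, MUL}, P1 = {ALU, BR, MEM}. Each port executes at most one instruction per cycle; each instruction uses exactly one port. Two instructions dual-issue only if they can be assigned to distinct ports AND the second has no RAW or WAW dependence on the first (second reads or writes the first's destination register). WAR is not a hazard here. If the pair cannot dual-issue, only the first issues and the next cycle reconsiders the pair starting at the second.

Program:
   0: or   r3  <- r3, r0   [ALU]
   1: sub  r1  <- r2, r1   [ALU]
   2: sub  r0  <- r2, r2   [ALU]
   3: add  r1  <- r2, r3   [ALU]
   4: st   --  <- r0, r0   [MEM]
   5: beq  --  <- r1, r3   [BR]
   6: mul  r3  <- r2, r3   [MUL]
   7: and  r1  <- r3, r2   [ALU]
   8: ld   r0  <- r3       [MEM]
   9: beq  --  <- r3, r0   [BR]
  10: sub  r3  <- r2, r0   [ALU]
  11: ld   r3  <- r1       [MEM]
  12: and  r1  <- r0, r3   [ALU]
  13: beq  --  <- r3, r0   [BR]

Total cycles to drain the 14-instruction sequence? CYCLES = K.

CYCLES = 8

t=0 i0+i1:or+sub ; pair
t=1 i2+i3:sub+add ; pair
t=2 i4:st ; no-port MEM/BR
t=3 i5+i6:beq+mul ; pair
t=4 i7+i8:and+ld ; pair
t=5 i9+i10:beq+sub ; pair
t=6 i11:ld ; RAW r3
t=7 i12+i13:and+beq ; pair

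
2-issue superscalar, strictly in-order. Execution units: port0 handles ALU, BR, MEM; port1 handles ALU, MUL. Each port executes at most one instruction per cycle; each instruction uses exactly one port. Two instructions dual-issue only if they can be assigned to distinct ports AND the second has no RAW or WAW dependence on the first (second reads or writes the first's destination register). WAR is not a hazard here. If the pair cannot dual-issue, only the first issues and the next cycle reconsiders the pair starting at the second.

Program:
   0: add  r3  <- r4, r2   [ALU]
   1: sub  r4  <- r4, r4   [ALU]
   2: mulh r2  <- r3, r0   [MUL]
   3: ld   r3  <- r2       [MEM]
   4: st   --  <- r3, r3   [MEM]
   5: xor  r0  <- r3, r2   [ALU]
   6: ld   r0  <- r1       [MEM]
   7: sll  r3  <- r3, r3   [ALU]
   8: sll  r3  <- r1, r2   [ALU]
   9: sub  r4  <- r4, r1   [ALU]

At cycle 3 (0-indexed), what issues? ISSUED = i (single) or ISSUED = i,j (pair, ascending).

  cy0 -> i0&i1 (add.ALU;sub.ALU) 2-wide
  cy1 -> i2 (mulh.MUL) RAW r2
  cy2 -> i3 (ld.MEM) no-port MEM/MEM
  cy3 -> i4&i5 (st.MEM;xor.ALU) 2-wide
  cy4 -> i6&i7 (ld.MEM;sll.ALU) 2-wide
  cy5 -> i8&i9 (sll.ALU;sub.ALU) 2-wide

ISSUED = 4,5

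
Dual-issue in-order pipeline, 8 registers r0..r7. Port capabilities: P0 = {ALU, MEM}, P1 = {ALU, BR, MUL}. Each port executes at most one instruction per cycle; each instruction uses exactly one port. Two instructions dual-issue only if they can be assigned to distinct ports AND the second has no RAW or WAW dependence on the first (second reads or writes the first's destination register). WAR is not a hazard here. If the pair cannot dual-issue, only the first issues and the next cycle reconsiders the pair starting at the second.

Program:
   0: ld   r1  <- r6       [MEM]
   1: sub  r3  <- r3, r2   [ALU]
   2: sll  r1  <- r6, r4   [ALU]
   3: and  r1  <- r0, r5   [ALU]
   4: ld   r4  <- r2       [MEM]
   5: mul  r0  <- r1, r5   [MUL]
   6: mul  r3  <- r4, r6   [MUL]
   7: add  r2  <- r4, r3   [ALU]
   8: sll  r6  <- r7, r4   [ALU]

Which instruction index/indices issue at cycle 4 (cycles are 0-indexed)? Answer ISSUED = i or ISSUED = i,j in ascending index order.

ISSUED = 6

  cy0 -> i0/i1 (ld.MEM+sub.ALU) pair
  cy1 -> i2 (sll.ALU) WAW r1
  cy2 -> i3/i4 (and.ALU+ld.MEM) pair
  cy3 -> i5 (mul.MUL) no-port MUL/MUL
  cy4 -> i6 (mul.MUL) RAW r3
  cy5 -> i7/i8 (add.ALU+sll.ALU) pair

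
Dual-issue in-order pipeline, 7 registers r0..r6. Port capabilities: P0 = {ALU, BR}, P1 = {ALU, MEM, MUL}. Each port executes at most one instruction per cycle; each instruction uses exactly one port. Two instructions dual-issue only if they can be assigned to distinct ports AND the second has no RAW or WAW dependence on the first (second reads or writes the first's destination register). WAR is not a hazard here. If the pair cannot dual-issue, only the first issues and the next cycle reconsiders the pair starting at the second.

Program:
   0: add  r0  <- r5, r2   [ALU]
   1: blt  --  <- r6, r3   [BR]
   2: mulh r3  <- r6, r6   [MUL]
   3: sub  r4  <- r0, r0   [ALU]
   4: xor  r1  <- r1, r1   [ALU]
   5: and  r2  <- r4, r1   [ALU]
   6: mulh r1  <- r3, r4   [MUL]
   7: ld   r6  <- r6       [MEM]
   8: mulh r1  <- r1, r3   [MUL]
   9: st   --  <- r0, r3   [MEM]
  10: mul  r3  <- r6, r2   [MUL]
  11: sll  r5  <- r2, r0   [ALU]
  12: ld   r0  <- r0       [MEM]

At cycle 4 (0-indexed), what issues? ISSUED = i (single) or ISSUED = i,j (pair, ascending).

ISSUED = 7

  cy0 -> i0,i1 (add/blt) 2-wide
  cy1 -> i2,i3 (mulh/sub) 2-wide
  cy2 -> i4 (xor) RAW r1
  cy3 -> i5,i6 (and/mulh) 2-wide
  cy4 -> i7 (ld) no-port MEM/MUL
  cy5 -> i8 (mulh) no-port MUL/MEM
  cy6 -> i9 (st) no-port MEM/MUL
  cy7 -> i10,i11 (mul/sll) 2-wide
  cy8 -> i12 (ld) tail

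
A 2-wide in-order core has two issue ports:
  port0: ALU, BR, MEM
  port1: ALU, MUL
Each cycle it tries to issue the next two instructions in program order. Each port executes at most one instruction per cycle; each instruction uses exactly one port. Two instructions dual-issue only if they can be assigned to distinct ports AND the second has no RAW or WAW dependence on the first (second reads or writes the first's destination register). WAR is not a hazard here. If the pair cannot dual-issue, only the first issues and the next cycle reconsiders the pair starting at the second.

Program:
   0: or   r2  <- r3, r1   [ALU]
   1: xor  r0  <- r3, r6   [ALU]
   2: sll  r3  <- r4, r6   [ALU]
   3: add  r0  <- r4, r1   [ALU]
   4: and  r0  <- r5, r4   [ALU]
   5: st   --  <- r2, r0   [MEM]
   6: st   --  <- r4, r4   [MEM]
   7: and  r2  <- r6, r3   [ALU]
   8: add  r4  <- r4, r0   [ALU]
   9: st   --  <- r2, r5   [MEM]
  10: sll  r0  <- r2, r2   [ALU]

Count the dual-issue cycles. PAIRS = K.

0. or.ALU/xor.ALU @i0+i1  | pair
1. sll.ALU/add.ALU @i2+i3  | pair
2. and.ALU @i4  | RAW r0
3. st.MEM @i5  | no-port MEM/MEM
4. st.MEM/and.ALU @i6+i7  | pair
5. add.ALU/st.MEM @i8+i9  | pair
6. sll.ALU @i10  | tail

PAIRS = 4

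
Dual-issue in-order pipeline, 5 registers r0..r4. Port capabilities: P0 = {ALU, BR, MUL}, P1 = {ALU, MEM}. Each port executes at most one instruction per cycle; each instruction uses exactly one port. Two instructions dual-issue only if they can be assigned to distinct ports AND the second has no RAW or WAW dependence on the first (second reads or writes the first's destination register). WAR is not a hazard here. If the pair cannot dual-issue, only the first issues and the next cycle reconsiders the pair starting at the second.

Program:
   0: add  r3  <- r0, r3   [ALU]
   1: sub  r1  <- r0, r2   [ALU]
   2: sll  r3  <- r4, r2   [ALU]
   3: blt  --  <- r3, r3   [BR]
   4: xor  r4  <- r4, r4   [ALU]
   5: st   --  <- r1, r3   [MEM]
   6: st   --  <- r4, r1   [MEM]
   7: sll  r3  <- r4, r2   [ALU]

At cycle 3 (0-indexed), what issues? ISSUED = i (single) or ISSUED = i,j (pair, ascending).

0. add/sub @i0/i1  | 2-wide
1. sll @i2  | RAW r3
2. blt/xor @i3/i4  | 2-wide
3. st @i5  | no-port MEM/MEM
4. st/sll @i6/i7  | 2-wide

ISSUED = 5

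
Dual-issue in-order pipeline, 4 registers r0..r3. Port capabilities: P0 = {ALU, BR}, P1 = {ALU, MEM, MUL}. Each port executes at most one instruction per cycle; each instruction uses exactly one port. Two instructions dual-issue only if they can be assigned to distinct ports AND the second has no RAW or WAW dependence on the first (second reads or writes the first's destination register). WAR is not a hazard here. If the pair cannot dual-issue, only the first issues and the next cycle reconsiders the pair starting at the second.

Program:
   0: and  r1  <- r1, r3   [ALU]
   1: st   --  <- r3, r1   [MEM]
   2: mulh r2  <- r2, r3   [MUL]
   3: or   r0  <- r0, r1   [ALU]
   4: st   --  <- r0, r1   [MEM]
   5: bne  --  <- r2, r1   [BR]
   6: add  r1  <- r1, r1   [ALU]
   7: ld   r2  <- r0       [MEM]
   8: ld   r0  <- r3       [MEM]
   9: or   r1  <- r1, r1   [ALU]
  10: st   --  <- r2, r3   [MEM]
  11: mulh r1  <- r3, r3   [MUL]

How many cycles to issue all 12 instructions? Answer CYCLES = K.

c0: i0 and  RAW r1
c1: i1 st  no-port MEM/MUL
c2: i2+i3 mulh;or  dual
c3: i4+i5 st;bne  dual
c4: i6+i7 add;ld  dual
c5: i8+i9 ld;or  dual
c6: i10 st  no-port MEM/MUL
c7: i11 mulh  tail

CYCLES = 8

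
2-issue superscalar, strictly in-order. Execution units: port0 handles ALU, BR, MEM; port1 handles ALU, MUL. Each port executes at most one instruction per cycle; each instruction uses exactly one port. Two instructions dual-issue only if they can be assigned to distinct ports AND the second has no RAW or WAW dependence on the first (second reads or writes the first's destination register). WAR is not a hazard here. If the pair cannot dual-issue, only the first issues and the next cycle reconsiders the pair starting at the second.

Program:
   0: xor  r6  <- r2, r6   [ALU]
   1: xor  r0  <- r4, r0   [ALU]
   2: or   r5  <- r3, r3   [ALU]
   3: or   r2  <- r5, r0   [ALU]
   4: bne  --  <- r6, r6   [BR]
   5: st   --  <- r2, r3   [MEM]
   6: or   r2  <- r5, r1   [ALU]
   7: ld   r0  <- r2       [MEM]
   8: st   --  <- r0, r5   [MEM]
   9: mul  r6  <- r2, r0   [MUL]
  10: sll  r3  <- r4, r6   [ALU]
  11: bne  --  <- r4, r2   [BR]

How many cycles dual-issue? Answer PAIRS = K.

#0 head=0: xor;xor i0,i1 dual
#1 head=2: or i2 RAW r5
#2 head=3: or;bne i3,i4 dual
#3 head=5: st;or i5,i6 dual
#4 head=7: ld i7 no-port MEM/MEM
#5 head=8: st;mul i8,i9 dual
#6 head=10: sll;bne i10,i11 dual

PAIRS = 5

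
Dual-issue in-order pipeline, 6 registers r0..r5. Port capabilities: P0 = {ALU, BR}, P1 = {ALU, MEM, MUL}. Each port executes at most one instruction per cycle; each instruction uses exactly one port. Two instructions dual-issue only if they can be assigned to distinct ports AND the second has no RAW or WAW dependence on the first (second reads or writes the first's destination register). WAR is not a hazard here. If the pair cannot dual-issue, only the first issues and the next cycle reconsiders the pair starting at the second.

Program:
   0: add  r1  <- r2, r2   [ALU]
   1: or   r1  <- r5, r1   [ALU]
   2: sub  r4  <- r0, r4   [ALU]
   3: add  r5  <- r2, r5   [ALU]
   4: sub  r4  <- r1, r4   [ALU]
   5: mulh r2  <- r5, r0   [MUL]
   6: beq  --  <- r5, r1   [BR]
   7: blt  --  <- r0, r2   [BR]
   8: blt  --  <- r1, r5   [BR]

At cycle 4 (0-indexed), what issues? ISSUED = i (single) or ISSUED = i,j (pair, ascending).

ISSUED = 7

t=0 i0:add.ALU ; RAW+WAW r1
t=1 i1/i2:or.ALU sub.ALU ; pair
t=2 i3/i4:add.ALU sub.ALU ; pair
t=3 i5/i6:mulh.MUL beq.BR ; pair
t=4 i7:blt.BR ; no-port BR/BR
t=5 i8:blt.BR ; tail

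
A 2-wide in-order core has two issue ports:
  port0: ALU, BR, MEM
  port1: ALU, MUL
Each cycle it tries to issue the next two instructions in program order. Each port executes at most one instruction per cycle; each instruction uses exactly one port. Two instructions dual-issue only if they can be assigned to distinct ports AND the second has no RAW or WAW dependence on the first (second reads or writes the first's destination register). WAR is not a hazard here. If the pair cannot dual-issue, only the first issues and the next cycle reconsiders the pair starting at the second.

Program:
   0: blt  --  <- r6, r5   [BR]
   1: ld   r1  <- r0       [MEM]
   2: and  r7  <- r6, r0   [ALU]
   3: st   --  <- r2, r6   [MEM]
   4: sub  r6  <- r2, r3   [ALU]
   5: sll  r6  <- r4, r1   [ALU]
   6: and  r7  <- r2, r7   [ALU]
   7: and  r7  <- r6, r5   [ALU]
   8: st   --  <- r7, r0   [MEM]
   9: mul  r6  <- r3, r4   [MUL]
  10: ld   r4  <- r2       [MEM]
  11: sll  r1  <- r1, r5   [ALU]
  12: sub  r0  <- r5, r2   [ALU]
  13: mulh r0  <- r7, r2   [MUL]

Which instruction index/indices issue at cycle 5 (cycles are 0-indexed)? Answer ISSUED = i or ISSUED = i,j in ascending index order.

ISSUED = 8,9

0. blt.BR @i0  | no-port BR/MEM
1. ld.MEM and.ALU @i1/i2  | 2-wide
2. st.MEM sub.ALU @i3/i4  | 2-wide
3. sll.ALU and.ALU @i5/i6  | 2-wide
4. and.ALU @i7  | RAW r7
5. st.MEM mul.MUL @i8/i9  | 2-wide
6. ld.MEM sll.ALU @i10/i11  | 2-wide
7. sub.ALU @i12  | WAW r0
8. mulh.MUL @i13  | tail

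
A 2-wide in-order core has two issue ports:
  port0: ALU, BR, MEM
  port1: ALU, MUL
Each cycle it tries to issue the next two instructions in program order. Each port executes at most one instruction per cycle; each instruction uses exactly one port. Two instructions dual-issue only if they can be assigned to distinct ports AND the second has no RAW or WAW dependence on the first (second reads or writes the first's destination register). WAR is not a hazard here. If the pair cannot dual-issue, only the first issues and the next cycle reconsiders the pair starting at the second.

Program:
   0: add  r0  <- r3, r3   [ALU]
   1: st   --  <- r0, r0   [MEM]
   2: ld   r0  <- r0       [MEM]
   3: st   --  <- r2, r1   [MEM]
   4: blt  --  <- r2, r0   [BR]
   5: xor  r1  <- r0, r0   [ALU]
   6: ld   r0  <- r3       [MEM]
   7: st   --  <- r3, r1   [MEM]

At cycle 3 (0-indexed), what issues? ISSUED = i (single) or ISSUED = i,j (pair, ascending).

ISSUED = 3

0. add @i0  | RAW r0
1. st @i1  | no-port MEM/MEM
2. ld @i2  | no-port MEM/MEM
3. st @i3  | no-port MEM/BR
4. blt xor @i4,i5  | dual
5. ld @i6  | no-port MEM/MEM
6. st @i7  | tail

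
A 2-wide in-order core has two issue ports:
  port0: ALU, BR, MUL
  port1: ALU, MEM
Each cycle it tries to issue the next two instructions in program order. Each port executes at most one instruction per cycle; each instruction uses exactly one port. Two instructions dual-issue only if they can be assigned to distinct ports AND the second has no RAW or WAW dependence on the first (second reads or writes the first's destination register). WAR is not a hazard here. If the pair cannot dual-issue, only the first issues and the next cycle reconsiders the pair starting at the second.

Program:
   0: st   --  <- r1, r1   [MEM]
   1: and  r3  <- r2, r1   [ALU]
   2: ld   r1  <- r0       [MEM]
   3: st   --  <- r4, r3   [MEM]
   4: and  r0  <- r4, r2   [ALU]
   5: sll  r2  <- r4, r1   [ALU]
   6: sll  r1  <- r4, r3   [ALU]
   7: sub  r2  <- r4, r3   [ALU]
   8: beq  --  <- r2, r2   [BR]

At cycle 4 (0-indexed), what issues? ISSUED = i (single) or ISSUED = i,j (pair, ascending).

ISSUED = 7

0. st.MEM and.ALU @i0&i1  | pair
1. ld.MEM @i2  | no-port MEM/MEM
2. st.MEM and.ALU @i3&i4  | pair
3. sll.ALU sll.ALU @i5&i6  | pair
4. sub.ALU @i7  | RAW r2
5. beq.BR @i8  | tail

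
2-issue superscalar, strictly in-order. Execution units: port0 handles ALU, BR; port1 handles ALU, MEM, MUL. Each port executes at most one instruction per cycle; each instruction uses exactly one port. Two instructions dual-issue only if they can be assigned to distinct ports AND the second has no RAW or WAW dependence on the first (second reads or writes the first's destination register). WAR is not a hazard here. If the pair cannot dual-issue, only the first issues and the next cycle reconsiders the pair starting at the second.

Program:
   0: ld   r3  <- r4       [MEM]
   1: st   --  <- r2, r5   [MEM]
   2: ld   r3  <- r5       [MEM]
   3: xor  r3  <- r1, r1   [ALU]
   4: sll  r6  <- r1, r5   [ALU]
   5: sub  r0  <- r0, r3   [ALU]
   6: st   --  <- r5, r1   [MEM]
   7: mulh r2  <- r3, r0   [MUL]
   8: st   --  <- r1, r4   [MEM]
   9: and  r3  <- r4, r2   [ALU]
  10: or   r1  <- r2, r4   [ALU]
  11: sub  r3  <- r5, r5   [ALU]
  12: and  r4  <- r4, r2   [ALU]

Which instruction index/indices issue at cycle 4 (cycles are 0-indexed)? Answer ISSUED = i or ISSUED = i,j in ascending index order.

0. ld.MEM @i0  | no-port MEM/MEM
1. st.MEM @i1  | no-port MEM/MEM
2. ld.MEM @i2  | WAW r3
3. xor.ALU sll.ALU @i3/i4  | pair
4. sub.ALU st.MEM @i5/i6  | pair
5. mulh.MUL @i7  | no-port MUL/MEM
6. st.MEM and.ALU @i8/i9  | pair
7. or.ALU sub.ALU @i10/i11  | pair
8. and.ALU @i12  | tail

ISSUED = 5,6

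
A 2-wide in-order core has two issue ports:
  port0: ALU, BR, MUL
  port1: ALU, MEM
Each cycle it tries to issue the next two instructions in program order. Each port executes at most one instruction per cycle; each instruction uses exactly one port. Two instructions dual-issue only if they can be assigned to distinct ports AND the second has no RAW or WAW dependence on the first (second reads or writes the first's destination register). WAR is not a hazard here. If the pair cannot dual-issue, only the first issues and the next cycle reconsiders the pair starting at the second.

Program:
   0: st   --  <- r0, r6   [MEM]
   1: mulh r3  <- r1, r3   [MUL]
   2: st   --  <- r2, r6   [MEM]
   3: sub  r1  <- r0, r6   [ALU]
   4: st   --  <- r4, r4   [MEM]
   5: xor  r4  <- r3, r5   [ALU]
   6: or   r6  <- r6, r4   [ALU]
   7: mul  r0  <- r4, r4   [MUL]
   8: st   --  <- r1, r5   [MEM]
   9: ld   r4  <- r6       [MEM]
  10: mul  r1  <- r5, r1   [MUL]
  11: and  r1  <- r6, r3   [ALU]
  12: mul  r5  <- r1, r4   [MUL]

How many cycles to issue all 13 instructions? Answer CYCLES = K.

[0] i0,i1  st.MEM mulh.MUL  -- dual
[1] i2,i3  st.MEM sub.ALU  -- dual
[2] i4,i5  st.MEM xor.ALU  -- dual
[3] i6,i7  or.ALU mul.MUL  -- dual
[4] i8  st.MEM  -- no-port MEM/MEM
[5] i9,i10  ld.MEM mul.MUL  -- dual
[6] i11  and.ALU  -- RAW r1
[7] i12  mul.MUL  -- tail

CYCLES = 8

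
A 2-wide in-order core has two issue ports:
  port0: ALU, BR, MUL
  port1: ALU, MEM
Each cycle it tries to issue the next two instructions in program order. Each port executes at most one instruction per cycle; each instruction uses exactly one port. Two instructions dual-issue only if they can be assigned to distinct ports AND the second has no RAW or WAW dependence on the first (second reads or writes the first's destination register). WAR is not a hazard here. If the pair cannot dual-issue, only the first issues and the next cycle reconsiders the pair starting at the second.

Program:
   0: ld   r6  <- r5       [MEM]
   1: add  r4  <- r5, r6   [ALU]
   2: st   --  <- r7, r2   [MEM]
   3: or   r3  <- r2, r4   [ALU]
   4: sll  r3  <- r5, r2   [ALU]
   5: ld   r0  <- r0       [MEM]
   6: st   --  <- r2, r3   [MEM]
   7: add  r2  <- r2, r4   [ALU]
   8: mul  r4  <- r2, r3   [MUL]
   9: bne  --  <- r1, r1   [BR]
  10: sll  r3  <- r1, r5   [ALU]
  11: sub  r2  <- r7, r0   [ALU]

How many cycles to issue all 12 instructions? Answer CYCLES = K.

c0: i0 ld  RAW r6
c1: i1&i2 add st  2-wide
c2: i3 or  WAW r3
c3: i4&i5 sll ld  2-wide
c4: i6&i7 st add  2-wide
c5: i8 mul  no-port MUL/BR
c6: i9&i10 bne sll  2-wide
c7: i11 sub  tail

CYCLES = 8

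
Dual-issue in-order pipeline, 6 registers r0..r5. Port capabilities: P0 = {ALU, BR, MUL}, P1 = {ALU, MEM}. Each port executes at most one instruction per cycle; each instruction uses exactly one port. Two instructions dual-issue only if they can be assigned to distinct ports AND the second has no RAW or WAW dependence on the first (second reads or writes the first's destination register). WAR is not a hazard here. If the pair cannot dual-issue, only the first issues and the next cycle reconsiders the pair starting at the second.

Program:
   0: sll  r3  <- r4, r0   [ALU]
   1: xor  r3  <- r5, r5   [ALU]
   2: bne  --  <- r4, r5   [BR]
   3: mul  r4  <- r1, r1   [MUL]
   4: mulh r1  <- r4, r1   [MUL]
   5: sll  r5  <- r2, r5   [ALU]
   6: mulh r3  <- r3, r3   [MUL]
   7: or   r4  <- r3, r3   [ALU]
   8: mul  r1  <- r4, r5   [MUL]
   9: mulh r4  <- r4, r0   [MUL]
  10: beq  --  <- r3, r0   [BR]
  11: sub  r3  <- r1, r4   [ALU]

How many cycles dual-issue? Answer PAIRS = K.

PAIRS = 3

0. sll.ALU @i0  | WAW r3
1. xor.ALU/bne.BR @i1/i2  | pair
2. mul.MUL @i3  | no-port MUL/MUL
3. mulh.MUL/sll.ALU @i4/i5  | pair
4. mulh.MUL @i6  | RAW r3
5. or.ALU @i7  | RAW r4
6. mul.MUL @i8  | no-port MUL/MUL
7. mulh.MUL @i9  | no-port MUL/BR
8. beq.BR/sub.ALU @i10/i11  | pair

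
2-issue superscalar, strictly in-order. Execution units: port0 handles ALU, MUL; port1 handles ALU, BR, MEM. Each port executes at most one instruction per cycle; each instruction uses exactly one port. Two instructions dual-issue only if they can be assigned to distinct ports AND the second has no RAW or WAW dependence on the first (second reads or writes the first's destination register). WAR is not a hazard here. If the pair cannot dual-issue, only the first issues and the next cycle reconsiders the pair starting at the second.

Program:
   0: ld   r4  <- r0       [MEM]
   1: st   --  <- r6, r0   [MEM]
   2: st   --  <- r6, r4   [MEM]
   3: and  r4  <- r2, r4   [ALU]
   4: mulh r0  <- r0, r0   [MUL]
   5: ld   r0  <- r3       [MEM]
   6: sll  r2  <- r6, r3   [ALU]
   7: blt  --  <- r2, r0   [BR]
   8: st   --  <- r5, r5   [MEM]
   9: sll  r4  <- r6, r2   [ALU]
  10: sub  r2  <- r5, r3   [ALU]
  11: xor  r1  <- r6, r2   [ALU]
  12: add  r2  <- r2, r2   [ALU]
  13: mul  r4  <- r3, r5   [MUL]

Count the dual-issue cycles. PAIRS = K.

PAIRS = 4

c0: i0 ld.MEM  no-port MEM/MEM
c1: i1 st.MEM  no-port MEM/MEM
c2: i2/i3 st.MEM/and.ALU  2-wide
c3: i4 mulh.MUL  WAW r0
c4: i5/i6 ld.MEM/sll.ALU  2-wide
c5: i7 blt.BR  no-port BR/MEM
c6: i8/i9 st.MEM/sll.ALU  2-wide
c7: i10 sub.ALU  RAW r2
c8: i11/i12 xor.ALU/add.ALU  2-wide
c9: i13 mul.MUL  tail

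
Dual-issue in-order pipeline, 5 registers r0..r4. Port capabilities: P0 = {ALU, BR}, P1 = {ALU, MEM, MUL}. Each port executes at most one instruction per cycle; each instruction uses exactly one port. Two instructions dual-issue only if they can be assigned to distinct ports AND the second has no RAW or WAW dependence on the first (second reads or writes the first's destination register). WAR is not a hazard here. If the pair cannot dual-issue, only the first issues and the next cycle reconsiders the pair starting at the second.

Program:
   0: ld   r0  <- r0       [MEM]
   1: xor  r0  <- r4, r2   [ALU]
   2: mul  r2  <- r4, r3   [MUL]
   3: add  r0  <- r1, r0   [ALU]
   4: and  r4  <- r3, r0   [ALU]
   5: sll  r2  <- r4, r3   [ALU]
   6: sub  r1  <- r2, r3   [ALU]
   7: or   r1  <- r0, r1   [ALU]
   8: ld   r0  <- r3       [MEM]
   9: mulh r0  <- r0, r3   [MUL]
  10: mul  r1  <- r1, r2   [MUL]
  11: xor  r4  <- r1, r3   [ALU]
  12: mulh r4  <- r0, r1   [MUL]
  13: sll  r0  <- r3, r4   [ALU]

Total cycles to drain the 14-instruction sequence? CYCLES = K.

0. ld @i0  | WAW r0
1. xor/mul @i1+i2  | 2-wide
2. add @i3  | RAW r0
3. and @i4  | RAW r4
4. sll @i5  | RAW r2
5. sub @i6  | RAW+WAW r1
6. or/ld @i7+i8  | 2-wide
7. mulh @i9  | no-port MUL/MUL
8. mul @i10  | RAW r1
9. xor @i11  | WAW r4
10. mulh @i12  | RAW r4
11. sll @i13  | tail

CYCLES = 12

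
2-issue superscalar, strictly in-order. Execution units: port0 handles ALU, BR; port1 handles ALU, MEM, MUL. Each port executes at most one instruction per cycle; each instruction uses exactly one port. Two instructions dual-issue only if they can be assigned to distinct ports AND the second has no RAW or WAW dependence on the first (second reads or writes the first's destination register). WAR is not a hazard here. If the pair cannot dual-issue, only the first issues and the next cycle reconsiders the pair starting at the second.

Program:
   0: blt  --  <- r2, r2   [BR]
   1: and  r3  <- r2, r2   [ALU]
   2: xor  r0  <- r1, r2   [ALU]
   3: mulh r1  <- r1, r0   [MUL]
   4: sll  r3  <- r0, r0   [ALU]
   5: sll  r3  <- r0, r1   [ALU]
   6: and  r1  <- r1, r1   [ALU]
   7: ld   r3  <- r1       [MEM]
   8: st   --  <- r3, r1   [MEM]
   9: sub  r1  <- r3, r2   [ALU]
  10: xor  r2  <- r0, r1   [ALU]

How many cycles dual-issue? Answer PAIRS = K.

0. blt.BR and.ALU @i0/i1  | 2-wide
1. xor.ALU @i2  | RAW r0
2. mulh.MUL sll.ALU @i3/i4  | 2-wide
3. sll.ALU and.ALU @i5/i6  | 2-wide
4. ld.MEM @i7  | no-port MEM/MEM
5. st.MEM sub.ALU @i8/i9  | 2-wide
6. xor.ALU @i10  | tail

PAIRS = 4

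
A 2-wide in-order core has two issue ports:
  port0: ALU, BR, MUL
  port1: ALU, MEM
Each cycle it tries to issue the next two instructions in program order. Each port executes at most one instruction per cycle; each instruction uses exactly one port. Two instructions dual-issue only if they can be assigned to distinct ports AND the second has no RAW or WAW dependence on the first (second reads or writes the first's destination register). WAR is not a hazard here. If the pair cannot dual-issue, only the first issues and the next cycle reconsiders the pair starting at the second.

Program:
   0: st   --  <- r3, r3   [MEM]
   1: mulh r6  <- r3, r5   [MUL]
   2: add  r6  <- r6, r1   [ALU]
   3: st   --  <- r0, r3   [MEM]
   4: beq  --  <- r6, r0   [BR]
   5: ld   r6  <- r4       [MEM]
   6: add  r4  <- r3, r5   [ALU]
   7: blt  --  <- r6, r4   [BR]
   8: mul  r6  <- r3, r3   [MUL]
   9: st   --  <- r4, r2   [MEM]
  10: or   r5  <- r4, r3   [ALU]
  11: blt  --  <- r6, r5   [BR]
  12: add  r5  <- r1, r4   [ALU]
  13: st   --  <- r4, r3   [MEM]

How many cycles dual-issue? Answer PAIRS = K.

PAIRS = 5

0. st.MEM;mulh.MUL @i0/i1  | dual
1. add.ALU;st.MEM @i2/i3  | dual
2. beq.BR;ld.MEM @i4/i5  | dual
3. add.ALU @i6  | RAW r4
4. blt.BR @i7  | no-port BR/MUL
5. mul.MUL;st.MEM @i8/i9  | dual
6. or.ALU @i10  | RAW r5
7. blt.BR;add.ALU @i11/i12  | dual
8. st.MEM @i13  | tail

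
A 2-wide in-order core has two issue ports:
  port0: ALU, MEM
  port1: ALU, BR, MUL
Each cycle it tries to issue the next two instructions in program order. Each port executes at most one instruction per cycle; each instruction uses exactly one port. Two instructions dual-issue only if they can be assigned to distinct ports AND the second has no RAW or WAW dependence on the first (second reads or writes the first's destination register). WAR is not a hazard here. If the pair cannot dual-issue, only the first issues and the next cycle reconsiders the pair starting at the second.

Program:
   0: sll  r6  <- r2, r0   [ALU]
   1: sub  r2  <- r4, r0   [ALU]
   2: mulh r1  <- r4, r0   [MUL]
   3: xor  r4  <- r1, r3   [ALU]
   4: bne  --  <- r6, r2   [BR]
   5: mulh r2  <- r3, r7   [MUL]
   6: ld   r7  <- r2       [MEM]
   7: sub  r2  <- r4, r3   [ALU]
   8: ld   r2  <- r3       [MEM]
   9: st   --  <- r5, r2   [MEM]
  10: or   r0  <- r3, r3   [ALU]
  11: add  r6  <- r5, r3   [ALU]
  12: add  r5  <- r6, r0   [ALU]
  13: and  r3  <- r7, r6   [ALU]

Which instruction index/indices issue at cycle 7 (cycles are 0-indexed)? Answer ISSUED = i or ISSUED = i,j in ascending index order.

ISSUED = 11

0. sll.ALU+sub.ALU @i0,i1  | 2-wide
1. mulh.MUL @i2  | RAW r1
2. xor.ALU+bne.BR @i3,i4  | 2-wide
3. mulh.MUL @i5  | RAW r2
4. ld.MEM+sub.ALU @i6,i7  | 2-wide
5. ld.MEM @i8  | no-port MEM/MEM
6. st.MEM+or.ALU @i9,i10  | 2-wide
7. add.ALU @i11  | RAW r6
8. add.ALU+and.ALU @i12,i13  | 2-wide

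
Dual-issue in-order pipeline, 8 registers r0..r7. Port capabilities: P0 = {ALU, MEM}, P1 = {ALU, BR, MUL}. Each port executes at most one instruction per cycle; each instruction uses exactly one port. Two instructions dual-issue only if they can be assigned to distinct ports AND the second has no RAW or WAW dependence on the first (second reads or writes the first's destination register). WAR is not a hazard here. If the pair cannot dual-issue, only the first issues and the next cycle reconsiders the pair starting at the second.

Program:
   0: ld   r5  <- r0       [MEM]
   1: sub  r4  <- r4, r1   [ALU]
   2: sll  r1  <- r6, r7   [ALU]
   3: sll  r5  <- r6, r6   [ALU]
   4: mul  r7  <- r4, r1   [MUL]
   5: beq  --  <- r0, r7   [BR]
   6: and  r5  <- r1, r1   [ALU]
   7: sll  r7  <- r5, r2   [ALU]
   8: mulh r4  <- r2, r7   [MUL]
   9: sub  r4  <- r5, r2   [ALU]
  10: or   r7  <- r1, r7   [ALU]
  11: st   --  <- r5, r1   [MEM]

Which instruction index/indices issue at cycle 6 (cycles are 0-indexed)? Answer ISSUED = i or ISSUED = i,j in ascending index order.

ISSUED = 9,10

#0 head=0: ld sub i0&i1 dual
#1 head=2: sll sll i2&i3 dual
#2 head=4: mul i4 no-port MUL/BR
#3 head=5: beq and i5&i6 dual
#4 head=7: sll i7 RAW r7
#5 head=8: mulh i8 WAW r4
#6 head=9: sub or i9&i10 dual
#7 head=11: st i11 tail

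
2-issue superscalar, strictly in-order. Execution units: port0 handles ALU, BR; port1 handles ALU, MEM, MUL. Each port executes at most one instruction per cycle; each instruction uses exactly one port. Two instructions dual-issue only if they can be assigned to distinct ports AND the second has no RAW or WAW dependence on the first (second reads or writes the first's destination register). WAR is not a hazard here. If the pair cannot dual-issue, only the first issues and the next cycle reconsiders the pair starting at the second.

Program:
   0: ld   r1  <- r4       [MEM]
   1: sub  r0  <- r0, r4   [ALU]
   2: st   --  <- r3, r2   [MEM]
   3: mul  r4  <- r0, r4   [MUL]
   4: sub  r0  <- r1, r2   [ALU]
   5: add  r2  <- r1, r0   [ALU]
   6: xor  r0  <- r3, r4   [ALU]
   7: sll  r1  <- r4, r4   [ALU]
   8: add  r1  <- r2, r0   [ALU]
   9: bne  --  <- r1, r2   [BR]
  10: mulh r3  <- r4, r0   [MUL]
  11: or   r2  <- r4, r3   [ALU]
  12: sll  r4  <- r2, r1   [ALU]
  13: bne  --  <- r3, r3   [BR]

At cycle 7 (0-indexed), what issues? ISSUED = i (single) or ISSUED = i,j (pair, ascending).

0. ld.MEM+sub.ALU @i0+i1  | 2-wide
1. st.MEM @i2  | no-port MEM/MUL
2. mul.MUL+sub.ALU @i3+i4  | 2-wide
3. add.ALU+xor.ALU @i5+i6  | 2-wide
4. sll.ALU @i7  | WAW r1
5. add.ALU @i8  | RAW r1
6. bne.BR+mulh.MUL @i9+i10  | 2-wide
7. or.ALU @i11  | RAW r2
8. sll.ALU+bne.BR @i12+i13  | 2-wide

ISSUED = 11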